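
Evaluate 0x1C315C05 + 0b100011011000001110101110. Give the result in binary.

0x1C315C05 = 0b11100001100010101110000000101 in binary.
Add column by column in base 2, right to left:
  1+0 = 1
  0+1 = 1
  1+1 = 0 carry 1
  0+1+1 = 0 carry 1
  0+0+1 = 1
  0+1 = 1
  0+0 = 0
  0+1 = 1
  0+1 = 1
  0+1 = 1
  1+0 = 1
  1+0 = 1
  1+0 = 1
  0+0 = 0
  1+0 = 1
  0+1 = 1
  1+1 = 0 carry 1
  0+0+1 = 1
  0+1 = 1
  0+1 = 1
  1+0 = 1
  1+0 = 1
  0+0 = 0
  0+1 = 1
  0+0 = 0
  0+0 = 0
  1+0 = 1
  1+0 = 1
  1+0 = 1

0b11100101111101101111110110011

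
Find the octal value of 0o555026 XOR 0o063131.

0o536117

XOR each oct digit independently (no carries):
  5^0=5, 5^6=3, 5^3=6, 0^1=1, 2^3=1, 6^1=7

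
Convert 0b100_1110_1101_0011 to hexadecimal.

0x4ED3

Group the bits into nibbles: 0100 1110 1101 0011 → 4ED3.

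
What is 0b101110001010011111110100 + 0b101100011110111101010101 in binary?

0b1011010101001011101001001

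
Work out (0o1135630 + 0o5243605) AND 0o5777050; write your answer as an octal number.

0o4401010

Add column by column in base 8, right to left:
  0+5 = 5
  3+0 = 3
  6+6 = 4 carry 1
  5+3+1 = 1 carry 1
  3+4+1 = 0 carry 1
  1+2+1 = 4
  1+5 = 6
Sum = 0o6401435; now AND with 0o5777050:
  6&5=4, 4&7=4, 0&7=0, 1&7=1, 4&0=0, 3&5=1, 5&0=0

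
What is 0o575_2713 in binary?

0b101111101010111001011

Each octal digit is 3 bits: 5=101 7=111 5=101 2=010 7=111 1=001 3=011.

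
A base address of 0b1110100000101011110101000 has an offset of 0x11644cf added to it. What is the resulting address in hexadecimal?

0x2e69c77

0b1110100000101011110101000 = 0x1d057a8 in hexadecimal.
Add column by column in base 16, right to left:
  8+f = 7 carry 1
  a+c+1 = 7 carry 1
  7+4+1 = c
  5+4 = 9
  0+6 = 6
  d+1 = e
  1+1 = 2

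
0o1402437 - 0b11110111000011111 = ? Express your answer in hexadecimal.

0o1402437 = 0x6051f in hexadecimal.
0b11110111000011111 = 0x1ee1f in hexadecimal.
Subtract column by column in base 16:
  f-f → 0
  1-1 → 0
  5-e → 7 (borrow)
  0-e-1 → 1 (borrow)
  6-1-1 → 4

0x41700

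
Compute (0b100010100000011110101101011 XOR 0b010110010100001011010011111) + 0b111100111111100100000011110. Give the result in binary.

First 0b100010100000011110101101011 XOR 0b010110010100001011010011111 = 0b110100110100010101111110100.
Add column by column in base 2, right to left:
  0+0 = 0
  0+1 = 1
  1+1 = 0 carry 1
  0+1+1 = 0 carry 1
  1+1+1 = 1 carry 1
  1+0+1 = 0 carry 1
  1+0+1 = 0 carry 1
  1+0+1 = 0 carry 1
  1+0+1 = 0 carry 1
  1+0+1 = 0 carry 1
  0+0+1 = 1
  1+1 = 0 carry 1
  0+0+1 = 1
  1+0 = 1
  0+1 = 1
  0+1 = 1
  0+1 = 1
  1+1 = 0 carry 1
  0+1+1 = 0 carry 1
  1+1+1 = 1 carry 1
  1+1+1 = 1 carry 1
  0+0+1 = 1
  0+0 = 0
  1+1 = 0 carry 1
  0+1+1 = 0 carry 1
  1+1+1 = 1 carry 1
  1+1+1 = 1 carry 1
  final carry 1

0b1110001110011111010000010010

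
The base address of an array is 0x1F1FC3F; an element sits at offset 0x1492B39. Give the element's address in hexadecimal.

0x33B2778

Add column by column in base 16, right to left:
  F+9 = 8 carry 1
  3+3+1 = 7
  C+B = 7 carry 1
  F+2+1 = 2 carry 1
  1+9+1 = B
  F+4 = 3 carry 1
  1+1+1 = 3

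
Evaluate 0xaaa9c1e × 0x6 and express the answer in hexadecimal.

0x3fffa8b4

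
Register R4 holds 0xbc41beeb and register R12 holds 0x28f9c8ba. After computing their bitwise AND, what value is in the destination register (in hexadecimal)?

AND each hex digit independently (no carries):
  b&2=2, c&8=8, 4&f=4, 1&9=1, b&c=8, e&8=8, e&b=a, b&a=a

0x284188aa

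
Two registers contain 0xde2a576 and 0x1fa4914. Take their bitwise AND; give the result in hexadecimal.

AND each hex digit independently (no carries):
  d&1=1, e&f=e, 2&a=2, a&4=0, 5&9=1, 7&1=1, 6&4=4

0x1e20114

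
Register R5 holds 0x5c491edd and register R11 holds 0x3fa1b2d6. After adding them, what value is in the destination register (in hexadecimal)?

Add column by column in base 16, right to left:
  d+6 = 3 carry 1
  d+d+1 = b carry 1
  e+2+1 = 1 carry 1
  1+b+1 = d
  9+1 = a
  4+a = e
  c+f = b carry 1
  5+3+1 = 9

0x9bead1b3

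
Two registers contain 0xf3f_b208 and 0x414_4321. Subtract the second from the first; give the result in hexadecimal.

0xb2b6ee7

Subtract column by column in base 16:
  8-1 → 7
  0-2 → e (borrow)
  2-3-1 → e (borrow)
  b-4-1 → 6
  f-4 → b
  3-1 → 2
  f-4 → b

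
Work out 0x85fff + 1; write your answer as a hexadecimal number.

0x86000

The trailing 3 digits are F (max in base 16), so adding 1 cascades: they roll to 0 and the next digit up increments.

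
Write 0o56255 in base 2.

Each octal digit is 3 bits: 5=101 6=110 2=010 5=101 5=101.

0b101110010101101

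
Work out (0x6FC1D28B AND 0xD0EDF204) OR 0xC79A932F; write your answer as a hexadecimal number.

0xC7DBD32F

0x6FC1D28B AND 0xD0EDF204 = 0x40C1D200.
Then OR with 0xC79A932F.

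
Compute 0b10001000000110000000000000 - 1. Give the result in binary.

The trailing 13 digits are 0, so subtracting 1 borrows through: they become 1 and the next digit up decrements.

0b10001000000101111111111111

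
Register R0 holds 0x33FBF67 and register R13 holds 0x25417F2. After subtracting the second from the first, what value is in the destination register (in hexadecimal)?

Subtract column by column in base 16:
  7-2 → 5
  6-F → 7 (borrow)
  F-7-1 → 7
  B-1 → A
  F-4 → B
  3-5 → E (borrow)
  3-2-1 → 0

0xEBA775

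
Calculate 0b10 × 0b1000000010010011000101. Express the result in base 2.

0b10000000100100110001010

Multiply each base-2 digit by 2, carrying:
  1×2 = 2 → write 0 carry 1
  0×2+1 = 1 → write 1
  1×2 = 2 → write 0 carry 1
  0×2+1 = 1 → write 1
  0×2 = 0 → write 0
  0×2 = 0 → write 0
  1×2 = 2 → write 0 carry 1
  1×2+1 = 3 → write 1 carry 1
  0×2+1 = 1 → write 1
  0×2 = 0 → write 0
  1×2 = 2 → write 0 carry 1
  0×2+1 = 1 → write 1
  0×2 = 0 → write 0
  1×2 = 2 → write 0 carry 1
  0×2+1 = 1 → write 1
  0×2 = 0 → write 0
  0×2 = 0 → write 0
  0×2 = 0 → write 0
  0×2 = 0 → write 0
  0×2 = 0 → write 0
  0×2 = 0 → write 0
  1×2 = 2 → write 0 carry 1
  remaining carry: 1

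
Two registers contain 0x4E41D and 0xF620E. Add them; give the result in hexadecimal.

0x14462B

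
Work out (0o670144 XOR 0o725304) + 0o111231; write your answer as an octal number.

First 0o670144 XOR 0o725304 = 0o155240.
Add column by column in base 8, right to left:
  0+1 = 1
  4+3 = 7
  2+2 = 4
  5+1 = 6
  5+1 = 6
  1+1 = 2

0o266471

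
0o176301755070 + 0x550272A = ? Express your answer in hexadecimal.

0x3F8580162

0o176301755070 = 0x3F307DA38 in hexadecimal.
Add column by column in base 16, right to left:
  8+A = 2 carry 1
  3+2+1 = 6
  A+7 = 1 carry 1
  D+2+1 = 0 carry 1
  7+0+1 = 8
  0+5 = 5
  3+5 = 8
  F+0 = F
  3+0 = 3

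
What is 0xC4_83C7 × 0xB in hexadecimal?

0x871A98D

Multiply each base-16 digit by 11, carrying:
  7×11 = 77 → write D carry 4
  C×11+4 = 136 → write 8 carry 8
  3×11+8 = 41 → write 9 carry 2
  8×11+2 = 90 → write A carry 5
  4×11+5 = 49 → write 1 carry 3
  C×11+3 = 135 → write 7 carry 8
  remaining carry: 8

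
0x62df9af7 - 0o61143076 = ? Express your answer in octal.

0x62df9af7 = 0o14267715367 in octal.
Subtract column by column in base 8:
  7-6 → 1
  6-7 → 7 (borrow)
  3-0-1 → 2
  5-3 → 2
  1-4 → 5 (borrow)
  7-1-1 → 5
  7-1 → 6
  6-6 → 0
  2-0 → 2
  4-0 → 4
  1-0 → 1

0o14206552271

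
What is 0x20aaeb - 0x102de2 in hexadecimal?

0x107d09

Subtract column by column in base 16:
  b-2 → 9
  e-e → 0
  a-d → d (borrow)
  a-2-1 → 7
  0-0 → 0
  2-1 → 1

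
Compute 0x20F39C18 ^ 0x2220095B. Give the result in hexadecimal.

0x02D39543

XOR each hex digit independently (no carries):
  2^2=0, 0^2=2, F^2=D, 3^0=3, 9^0=9, C^9=5, 1^5=4, 8^B=3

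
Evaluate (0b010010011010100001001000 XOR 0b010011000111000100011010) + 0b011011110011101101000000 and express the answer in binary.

0b11101010001010010010010

First 0b010010011010100001001000 XOR 0b010011000111000100011010 = 0b000001011101100101010010.
Add column by column in base 2, right to left:
  0+0 = 0
  1+0 = 1
  0+0 = 0
  0+0 = 0
  1+0 = 1
  0+0 = 0
  1+1 = 0 carry 1
  0+0+1 = 1
  1+1 = 0 carry 1
  0+1+1 = 0 carry 1
  0+0+1 = 1
  1+1 = 0 carry 1
  1+1+1 = 1 carry 1
  0+1+1 = 0 carry 1
  1+0+1 = 0 carry 1
  1+0+1 = 0 carry 1
  1+1+1 = 1 carry 1
  0+1+1 = 0 carry 1
  1+1+1 = 1 carry 1
  0+1+1 = 0 carry 1
  0+0+1 = 1
  0+1 = 1
  0+1 = 1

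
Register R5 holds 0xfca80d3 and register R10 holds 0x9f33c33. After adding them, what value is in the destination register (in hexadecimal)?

Add column by column in base 16, right to left:
  3+3 = 6
  d+3 = 0 carry 1
  0+c+1 = d
  8+3 = b
  a+3 = d
  c+f = b carry 1
  f+9+1 = 9 carry 1
  final carry 1

0x19bdbd06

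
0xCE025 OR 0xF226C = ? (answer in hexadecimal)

OR each hex digit independently (no carries):
  C|F=F, E|2=E, 0|2=2, 2|6=6, 5|C=D

0xFE26D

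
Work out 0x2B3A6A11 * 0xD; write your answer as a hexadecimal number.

Multiply each base-16 digit by 13, carrying:
  1×13 = 13 → write D
  1×13 = 13 → write D
  A×13 = 130 → write 2 carry 8
  6×13+8 = 86 → write 6 carry 5
  A×13+5 = 135 → write 7 carry 8
  3×13+8 = 47 → write F carry 2
  B×13+2 = 145 → write 1 carry 9
  2×13+9 = 35 → write 3 carry 2
  remaining carry: 2

0x231F762DD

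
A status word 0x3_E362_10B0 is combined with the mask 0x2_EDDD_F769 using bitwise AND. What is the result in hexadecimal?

AND each hex digit independently (no carries):
  3&2=2, E&E=E, 3&D=1, 6&D=4, 2&D=0, 1&F=1, 0&7=0, B&6=2, 0&9=0

0x2E1401020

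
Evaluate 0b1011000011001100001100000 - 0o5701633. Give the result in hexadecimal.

0x14A14C5

0b1011000011001100001100000 = 0x1619860 in hexadecimal.
0o5701633 = 0x17839B in hexadecimal.
Subtract column by column in base 16:
  0-B → 5 (borrow)
  6-9-1 → C (borrow)
  8-3-1 → 4
  9-8 → 1
  1-7 → A (borrow)
  6-1-1 → 4
  1-0 → 1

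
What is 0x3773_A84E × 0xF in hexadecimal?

0x33FC6DC92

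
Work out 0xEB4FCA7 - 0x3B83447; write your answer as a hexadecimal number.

0xAFCC860

Subtract column by column in base 16:
  7-7 → 0
  A-4 → 6
  C-4 → 8
  F-3 → C
  4-8 → C (borrow)
  B-B-1 → F (borrow)
  E-3-1 → A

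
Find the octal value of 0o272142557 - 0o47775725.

0o222144632

Subtract column by column in base 8:
  7-5 → 2
  5-2 → 3
  5-7 → 6 (borrow)
  2-5-1 → 4 (borrow)
  4-7-1 → 4 (borrow)
  1-7-1 → 1 (borrow)
  2-7-1 → 2 (borrow)
  7-4-1 → 2
  2-0 → 2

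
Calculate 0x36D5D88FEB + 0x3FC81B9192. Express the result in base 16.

0x769DF4217D

Add column by column in base 16, right to left:
  B+2 = D
  E+9 = 7 carry 1
  F+1+1 = 1 carry 1
  8+9+1 = 2 carry 1
  8+B+1 = 4 carry 1
  D+1+1 = F
  5+8 = D
  D+C = 9 carry 1
  6+F+1 = 6 carry 1
  3+3+1 = 7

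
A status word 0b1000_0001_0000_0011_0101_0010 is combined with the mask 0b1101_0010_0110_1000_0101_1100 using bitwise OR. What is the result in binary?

0b110100110110101101011110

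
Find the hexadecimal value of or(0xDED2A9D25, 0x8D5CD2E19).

0xDFDEFBF3D

OR each hex digit independently (no carries):
  D|8=D, E|D=F, D|5=D, 2|C=E, A|D=F, 9|2=B, D|E=F, 2|1=3, 5|9=D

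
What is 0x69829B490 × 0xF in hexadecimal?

Multiply each base-16 digit by 15, carrying:
  0×15 = 0 → write 0
  9×15 = 135 → write 7 carry 8
  4×15+8 = 68 → write 4 carry 4
  B×15+4 = 169 → write 9 carry 10
  9×15+10 = 145 → write 1 carry 9
  2×15+9 = 39 → write 7 carry 2
  8×15+2 = 122 → write A carry 7
  9×15+7 = 142 → write E carry 8
  6×15+8 = 98 → write 2 carry 6
  remaining carry: 6

0x62EA719470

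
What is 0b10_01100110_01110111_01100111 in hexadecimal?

Group the bits into nibbles: 0010 0110 0110 0111 0111 0110 0111 → 2667767.

0x2667767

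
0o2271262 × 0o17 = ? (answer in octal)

0o43334156

Multiply each base-8 digit by 15, carrying:
  2×15 = 30 → write 6 carry 3
  6×15+3 = 93 → write 5 carry 11
  2×15+11 = 41 → write 1 carry 5
  1×15+5 = 20 → write 4 carry 2
  7×15+2 = 107 → write 3 carry 13
  2×15+13 = 43 → write 3 carry 5
  2×15+5 = 35 → write 3 carry 4
  remaining carry: 4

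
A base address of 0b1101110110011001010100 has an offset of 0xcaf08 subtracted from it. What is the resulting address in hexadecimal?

0b1101110110011001010100 = 0x376654 in hexadecimal.
Subtract column by column in base 16:
  4-8 → c (borrow)
  5-0-1 → 4
  6-f → 7 (borrow)
  6-a-1 → b (borrow)
  7-c-1 → a (borrow)
  3-0-1 → 2

0x2ab74c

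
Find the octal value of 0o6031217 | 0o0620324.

0o6631337

OR each oct digit independently (no carries):
  6|0=6, 0|6=6, 3|2=3, 1|0=1, 2|3=3, 1|2=3, 7|4=7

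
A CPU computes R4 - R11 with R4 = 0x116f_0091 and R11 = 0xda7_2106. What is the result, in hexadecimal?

0x3c7df8b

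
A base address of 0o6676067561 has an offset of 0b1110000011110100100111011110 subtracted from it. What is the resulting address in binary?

0o6676067561 = 0b110110111110000110111101110001 in binary.
Subtract column by column in base 2:
  1-0 → 1
  0-1 → 1 (borrow)
  0-1-1 → 0 (borrow)
  0-1-1 → 0 (borrow)
  1-1-1 → 1 (borrow)
  1-0-1 → 0
  1-1 → 0
  0-1 → 1 (borrow)
  1-1-1 → 1 (borrow)
  1-0-1 → 0
  1-0 → 1
  1-1 → 0
  0-0 → 0
  1-0 → 1
  1-1 → 0
  0-0 → 0
  0-1 → 1 (borrow)
  0-1-1 → 0 (borrow)
  0-1-1 → 0 (borrow)
  1-1-1 → 1 (borrow)
  1-0-1 → 0
  1-0 → 1
  1-0 → 1
  1-0 → 1
  0-0 → 0
  1-1 → 0
  1-1 → 0
  0-1 → 1 (borrow)
  1-0-1 → 0
  1-0 → 1

0b101000111010010010010110010011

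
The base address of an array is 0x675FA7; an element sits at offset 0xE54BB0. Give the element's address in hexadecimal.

Add column by column in base 16, right to left:
  7+0 = 7
  A+B = 5 carry 1
  F+B+1 = B carry 1
  5+4+1 = A
  7+5 = C
  6+E = 4 carry 1
  final carry 1

0x14CAB57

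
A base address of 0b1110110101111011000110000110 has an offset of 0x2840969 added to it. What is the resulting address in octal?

0b1110110101111011000110000110 = 0o1665730606 in octal.
0x2840969 = 0o241004551 in octal.
Add column by column in base 8, right to left:
  6+1 = 7
  0+5 = 5
  6+5 = 3 carry 1
  0+4+1 = 5
  3+0 = 3
  7+0 = 7
  5+1 = 6
  6+4 = 2 carry 1
  6+2+1 = 1 carry 1
  1+0+1 = 2

0o2126735357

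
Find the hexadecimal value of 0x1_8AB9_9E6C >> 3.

3 bits is not a whole number of base-16 digits; in binary: 110001010101110011001111001101100 >> 3 = 110001010101110011001111001101.

0x315733CD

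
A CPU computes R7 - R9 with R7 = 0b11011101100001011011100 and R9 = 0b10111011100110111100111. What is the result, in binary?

0b100001111010011110101

Subtract column by column in base 2:
  0-1 → 1 (borrow)
  0-1-1 → 0 (borrow)
  1-1-1 → 1 (borrow)
  1-0-1 → 0
  1-0 → 1
  0-1 → 1 (borrow)
  1-1-1 → 1 (borrow)
  1-1-1 → 1 (borrow)
  0-1-1 → 0 (borrow)
  1-0-1 → 0
  0-1 → 1 (borrow)
  0-1-1 → 0 (borrow)
  0-0-1 → 1 (borrow)
  0-0-1 → 1 (borrow)
  1-1-1 → 1 (borrow)
  1-1-1 → 1 (borrow)
  0-1-1 → 0 (borrow)
  1-0-1 → 0
  1-1 → 0
  1-1 → 0
  0-1 → 1 (borrow)
  1-0-1 → 0
  1-1 → 0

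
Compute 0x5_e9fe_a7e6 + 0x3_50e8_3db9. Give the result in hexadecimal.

Add column by column in base 16, right to left:
  6+9 = f
  e+b = 9 carry 1
  7+d+1 = 5 carry 1
  a+3+1 = e
  e+8 = 6 carry 1
  f+e+1 = e carry 1
  9+0+1 = a
  e+5 = 3 carry 1
  5+3+1 = 9

0x93ae6e59f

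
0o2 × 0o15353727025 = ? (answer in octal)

Multiply each base-8 digit by 2, carrying:
  5×2 = 10 → write 2 carry 1
  2×2+1 = 5 → write 5
  0×2 = 0 → write 0
  7×2 = 14 → write 6 carry 1
  2×2+1 = 5 → write 5
  7×2 = 14 → write 6 carry 1
  3×2+1 = 7 → write 7
  5×2 = 10 → write 2 carry 1
  3×2+1 = 7 → write 7
  5×2 = 10 → write 2 carry 1
  1×2+1 = 3 → write 3

0o32727656052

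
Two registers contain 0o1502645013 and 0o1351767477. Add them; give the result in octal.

0o3054634512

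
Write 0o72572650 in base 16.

Each octal digit is 3 bits: 7=111 2=010 5=101 7=111 2=010 6=110 5=101 0=000.
Group the bits into nibbles: 1110 1010 1111 0101 1010 1000 → eaf5a8.

0xeaf5a8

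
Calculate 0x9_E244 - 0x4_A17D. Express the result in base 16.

Subtract column by column in base 16:
  4-D → 7 (borrow)
  4-7-1 → C (borrow)
  2-1-1 → 0
  E-A → 4
  9-4 → 5

0x540C7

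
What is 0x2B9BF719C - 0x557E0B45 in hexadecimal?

Subtract column by column in base 16:
  C-5 → 7
  9-4 → 5
  1-B → 6 (borrow)
  7-0-1 → 6
  F-E → 1
  B-7 → 4
  9-5 → 4
  B-5 → 6
  2-0 → 2

0x264416657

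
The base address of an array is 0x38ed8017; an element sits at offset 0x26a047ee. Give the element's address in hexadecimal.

0x5f8dc805

Add column by column in base 16, right to left:
  7+e = 5 carry 1
  1+e+1 = 0 carry 1
  0+7+1 = 8
  8+4 = c
  d+0 = d
  e+a = 8 carry 1
  8+6+1 = f
  3+2 = 5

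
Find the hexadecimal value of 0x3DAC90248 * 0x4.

Multiply each base-16 digit by 4, carrying:
  8×4 = 32 → write 0 carry 2
  4×4+2 = 18 → write 2 carry 1
  2×4+1 = 9 → write 9
  0×4 = 0 → write 0
  9×4 = 36 → write 4 carry 2
  C×4+2 = 50 → write 2 carry 3
  A×4+3 = 43 → write B carry 2
  D×4+2 = 54 → write 6 carry 3
  3×4+3 = 15 → write F

0xF6B240920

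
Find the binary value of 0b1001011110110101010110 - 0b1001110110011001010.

0b1000010000000010001100

Subtract column by column in base 2:
  0-0 → 0
  1-1 → 0
  1-0 → 1
  0-1 → 1 (borrow)
  1-0-1 → 0
  0-0 → 0
  1-1 → 0
  0-1 → 1 (borrow)
  1-0-1 → 0
  0-0 → 0
  1-1 → 0
  1-1 → 0
  0-0 → 0
  1-1 → 0
  1-1 → 0
  1-1 → 0
  1-0 → 1
  0-0 → 0
  1-1 → 0
  0-0 → 0
  0-0 → 0
  1-0 → 1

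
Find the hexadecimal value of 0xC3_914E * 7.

Multiply each base-16 digit by 7, carrying:
  E×7 = 98 → write 2 carry 6
  4×7+6 = 34 → write 2 carry 2
  1×7+2 = 9 → write 9
  9×7 = 63 → write F carry 3
  3×7+3 = 24 → write 8 carry 1
  C×7+1 = 85 → write 5 carry 5
  remaining carry: 5

0x558F922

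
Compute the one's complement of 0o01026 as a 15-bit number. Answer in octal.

0o76751

Each oct digit d becomes 7−d:
  0→7, 1→6, 0→7, 2→5, 6→1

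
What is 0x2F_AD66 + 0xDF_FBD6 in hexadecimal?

Add column by column in base 16, right to left:
  6+6 = C
  6+D = 3 carry 1
  D+B+1 = 9 carry 1
  A+F+1 = A carry 1
  F+F+1 = F carry 1
  2+D+1 = 0 carry 1
  final carry 1

0x10FA93C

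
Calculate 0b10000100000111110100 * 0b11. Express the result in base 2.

Multiply each base-2 digit by 3, carrying:
  0×3 = 0 → write 0
  0×3 = 0 → write 0
  1×3 = 3 → write 1 carry 1
  0×3+1 = 1 → write 1
  1×3 = 3 → write 1 carry 1
  1×3+1 = 4 → write 0 carry 2
  1×3+2 = 5 → write 1 carry 2
  1×3+2 = 5 → write 1 carry 2
  1×3+2 = 5 → write 1 carry 2
  0×3+2 = 2 → write 0 carry 1
  0×3+1 = 1 → write 1
  0×3 = 0 → write 0
  0×3 = 0 → write 0
  0×3 = 0 → write 0
  1×3 = 3 → write 1 carry 1
  0×3+1 = 1 → write 1
  0×3 = 0 → write 0
  0×3 = 0 → write 0
  0×3 = 0 → write 0
  1×3 = 3 → write 1 carry 1
  remaining carry: 1

0b110001100010111011100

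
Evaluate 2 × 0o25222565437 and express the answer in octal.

Multiply each base-8 digit by 2, carrying:
  7×2 = 14 → write 6 carry 1
  3×2+1 = 7 → write 7
  4×2 = 8 → write 0 carry 1
  5×2+1 = 11 → write 3 carry 1
  6×2+1 = 13 → write 5 carry 1
  5×2+1 = 11 → write 3 carry 1
  2×2+1 = 5 → write 5
  2×2 = 4 → write 4
  2×2 = 4 → write 4
  5×2 = 10 → write 2 carry 1
  2×2+1 = 5 → write 5

0o52445353076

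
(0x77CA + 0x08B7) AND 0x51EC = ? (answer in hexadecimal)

Add column by column in base 16, right to left:
  A+7 = 1 carry 1
  C+B+1 = 8 carry 1
  7+8+1 = 0 carry 1
  7+0+1 = 8
Sum = 0x8081; now AND with 0x51EC:
  8&5=0, 0&1=0, 8&E=8, 1&C=0

0x80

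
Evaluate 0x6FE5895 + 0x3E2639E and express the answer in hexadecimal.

Add column by column in base 16, right to left:
  5+E = 3 carry 1
  9+9+1 = 3 carry 1
  8+3+1 = C
  5+6 = B
  E+2 = 0 carry 1
  F+E+1 = E carry 1
  6+3+1 = A

0xAE0BC33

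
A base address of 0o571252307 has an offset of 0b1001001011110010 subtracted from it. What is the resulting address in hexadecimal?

0x5E4C1D5

0o571252307 = 0x5E554C7 in hexadecimal.
0b1001001011110010 = 0x92F2 in hexadecimal.
Subtract column by column in base 16:
  7-2 → 5
  C-F → D (borrow)
  4-2-1 → 1
  5-9 → C (borrow)
  5-0-1 → 4
  E-0 → E
  5-0 → 5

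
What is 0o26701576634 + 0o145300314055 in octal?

0o174202112711

Add column by column in base 8, right to left:
  4+5 = 1 carry 1
  3+5+1 = 1 carry 1
  6+0+1 = 7
  6+4 = 2 carry 1
  7+1+1 = 1 carry 1
  5+3+1 = 1 carry 1
  1+0+1 = 2
  0+0 = 0
  7+3 = 2 carry 1
  6+5+1 = 4 carry 1
  2+4+1 = 7
  0+1 = 1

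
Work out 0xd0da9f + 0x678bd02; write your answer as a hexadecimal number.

0x74997a1

Add column by column in base 16, right to left:
  f+2 = 1 carry 1
  9+0+1 = a
  a+d = 7 carry 1
  d+b+1 = 9 carry 1
  0+8+1 = 9
  d+7 = 4 carry 1
  0+6+1 = 7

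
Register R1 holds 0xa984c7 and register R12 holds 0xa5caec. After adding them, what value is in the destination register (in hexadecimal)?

0x14f4fb3

Add column by column in base 16, right to left:
  7+c = 3 carry 1
  c+e+1 = b carry 1
  4+a+1 = f
  8+c = 4 carry 1
  9+5+1 = f
  a+a = 4 carry 1
  final carry 1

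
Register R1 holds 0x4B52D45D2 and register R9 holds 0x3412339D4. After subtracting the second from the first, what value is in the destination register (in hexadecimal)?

Subtract column by column in base 16:
  2-4 → E (borrow)
  D-D-1 → F (borrow)
  5-9-1 → B (borrow)
  4-3-1 → 0
  D-3 → A
  2-2 → 0
  5-1 → 4
  B-4 → 7
  4-3 → 1

0x1740A0BFE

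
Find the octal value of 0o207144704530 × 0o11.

0o2300613752030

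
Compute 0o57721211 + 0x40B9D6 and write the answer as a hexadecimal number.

0x1005C5F

0o57721211 = 0xBFA289 in hexadecimal.
Add column by column in base 16, right to left:
  9+6 = F
  8+D = 5 carry 1
  2+9+1 = C
  A+B = 5 carry 1
  F+0+1 = 0 carry 1
  B+4+1 = 0 carry 1
  final carry 1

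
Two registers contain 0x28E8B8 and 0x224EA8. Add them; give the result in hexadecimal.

0x4B3760

Add column by column in base 16, right to left:
  8+8 = 0 carry 1
  B+A+1 = 6 carry 1
  8+E+1 = 7 carry 1
  E+4+1 = 3 carry 1
  8+2+1 = B
  2+2 = 4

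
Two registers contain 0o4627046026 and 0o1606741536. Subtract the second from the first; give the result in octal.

Subtract column by column in base 8:
  6-6 → 0
  2-3 → 7 (borrow)
  0-5-1 → 2 (borrow)
  6-1-1 → 4
  4-4 → 0
  0-7 → 1 (borrow)
  7-6-1 → 0
  2-0 → 2
  6-6 → 0
  4-1 → 3

0o3020104270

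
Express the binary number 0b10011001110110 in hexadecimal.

Group the bits into nibbles: 0010 0110 0111 0110 → 2676.

0x2676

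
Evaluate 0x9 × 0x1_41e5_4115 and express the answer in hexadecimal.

Multiply each base-16 digit by 9, carrying:
  5×9 = 45 → write d carry 2
  1×9+2 = 11 → write b
  1×9 = 9 → write 9
  4×9 = 36 → write 4 carry 2
  5×9+2 = 47 → write f carry 2
  e×9+2 = 128 → write 0 carry 8
  1×9+8 = 17 → write 1 carry 1
  4×9+1 = 37 → write 5 carry 2
  1×9+2 = 11 → write b

0xb510f49bd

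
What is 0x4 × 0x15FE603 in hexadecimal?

0x57F980C

Multiply each base-16 digit by 4, carrying:
  3×4 = 12 → write C
  0×4 = 0 → write 0
  6×4 = 24 → write 8 carry 1
  E×4+1 = 57 → write 9 carry 3
  F×4+3 = 63 → write F carry 3
  5×4+3 = 23 → write 7 carry 1
  1×4+1 = 5 → write 5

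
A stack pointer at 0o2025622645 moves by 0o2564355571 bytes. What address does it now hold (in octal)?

0o4612200436

Add column by column in base 8, right to left:
  5+1 = 6
  4+7 = 3 carry 1
  6+5+1 = 4 carry 1
  2+5+1 = 0 carry 1
  2+5+1 = 0 carry 1
  6+3+1 = 2 carry 1
  5+4+1 = 2 carry 1
  2+6+1 = 1 carry 1
  0+5+1 = 6
  2+2 = 4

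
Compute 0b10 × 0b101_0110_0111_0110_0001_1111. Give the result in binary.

Multiply each base-2 digit by 2, carrying:
  1×2 = 2 → write 0 carry 1
  1×2+1 = 3 → write 1 carry 1
  1×2+1 = 3 → write 1 carry 1
  1×2+1 = 3 → write 1 carry 1
  1×2+1 = 3 → write 1 carry 1
  0×2+1 = 1 → write 1
  0×2 = 0 → write 0
  0×2 = 0 → write 0
  0×2 = 0 → write 0
  1×2 = 2 → write 0 carry 1
  1×2+1 = 3 → write 1 carry 1
  0×2+1 = 1 → write 1
  1×2 = 2 → write 0 carry 1
  1×2+1 = 3 → write 1 carry 1
  1×2+1 = 3 → write 1 carry 1
  0×2+1 = 1 → write 1
  0×2 = 0 → write 0
  1×2 = 2 → write 0 carry 1
  1×2+1 = 3 → write 1 carry 1
  0×2+1 = 1 → write 1
  1×2 = 2 → write 0 carry 1
  0×2+1 = 1 → write 1
  1×2 = 2 → write 0 carry 1
  remaining carry: 1

0b101011001110110000111110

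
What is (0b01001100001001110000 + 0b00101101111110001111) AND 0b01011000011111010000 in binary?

Add column by column in base 2, right to left:
  0+1 = 1
  0+1 = 1
  0+1 = 1
  0+1 = 1
  1+0 = 1
  1+0 = 1
  1+0 = 1
  0+1 = 1
  0+1 = 1
  1+1 = 0 carry 1
  0+1+1 = 0 carry 1
  0+1+1 = 0 carry 1
  0+1+1 = 0 carry 1
  0+0+1 = 1
  1+1 = 0 carry 1
  1+1+1 = 1 carry 1
  0+0+1 = 1
  0+1 = 1
  1+0 = 1
Sum = 0b1111010000111111111; now AND with 0b01011000011111010000:
  01111010000111111111
& 01011000011111010000
= 01011000000111010000

0b1011000000111010000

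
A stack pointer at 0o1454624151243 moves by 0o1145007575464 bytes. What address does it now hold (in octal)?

Add column by column in base 8, right to left:
  3+4 = 7
  4+6 = 2 carry 1
  2+4+1 = 7
  1+5 = 6
  5+7 = 4 carry 1
  1+5+1 = 7
  4+7 = 3 carry 1
  2+0+1 = 3
  6+0 = 6
  4+5 = 1 carry 1
  5+4+1 = 2 carry 1
  4+1+1 = 6
  1+1 = 2

0o2621633746727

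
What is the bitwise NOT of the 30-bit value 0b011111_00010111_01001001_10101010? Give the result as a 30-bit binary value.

Invert each bit: 011111000101110100100110101010 → 100000111010001011011001010101.

0b100000111010001011011001010101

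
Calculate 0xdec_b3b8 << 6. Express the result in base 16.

6 bits is not a whole number of base-16 digits; in binary: 1101111011001011001110111000 << 6 = 1101111011001011001110111000000000.

0x37b2cee00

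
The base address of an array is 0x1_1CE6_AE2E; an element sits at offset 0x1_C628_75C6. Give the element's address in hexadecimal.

0x2E30F23F4

Add column by column in base 16, right to left:
  E+6 = 4 carry 1
  2+C+1 = F
  E+5 = 3 carry 1
  A+7+1 = 2 carry 1
  6+8+1 = F
  E+2 = 0 carry 1
  C+6+1 = 3 carry 1
  1+C+1 = E
  1+1 = 2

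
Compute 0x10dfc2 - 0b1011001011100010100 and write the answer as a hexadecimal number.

0xb48ae

0b1011001011100010100 = 0x59714 in hexadecimal.
Subtract column by column in base 16:
  2-4 → e (borrow)
  c-1-1 → a
  f-7 → 8
  d-9 → 4
  0-5 → b (borrow)
  1-0-1 → 0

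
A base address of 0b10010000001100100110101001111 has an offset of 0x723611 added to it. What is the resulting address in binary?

0b10010011110001000001101100000

0x723611 = 0b11100100011011000010001 in binary.
Add column by column in base 2, right to left:
  1+1 = 0 carry 1
  1+0+1 = 0 carry 1
  1+0+1 = 0 carry 1
  1+0+1 = 0 carry 1
  0+1+1 = 0 carry 1
  0+0+1 = 1
  1+0 = 1
  0+0 = 0
  1+0 = 1
  0+1 = 1
  1+1 = 0 carry 1
  1+0+1 = 0 carry 1
  0+1+1 = 0 carry 1
  0+1+1 = 0 carry 1
  1+0+1 = 0 carry 1
  0+0+1 = 1
  0+0 = 0
  1+1 = 0 carry 1
  1+0+1 = 0 carry 1
  0+0+1 = 1
  0+1 = 1
  0+1 = 1
  0+1 = 1
  0+0 = 0
  0+0 = 0
  1+0 = 1
  0+0 = 0
  0+0 = 0
  1+0 = 1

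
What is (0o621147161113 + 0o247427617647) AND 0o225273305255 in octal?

0o20073000240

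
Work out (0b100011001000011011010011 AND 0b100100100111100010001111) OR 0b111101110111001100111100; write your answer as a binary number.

0b100011001000011011010011 AND 0b100100100111100010001111 = 0b100000000000000010000011.
Then OR with 0b111101110111001100111100.

0b111101110111001110111111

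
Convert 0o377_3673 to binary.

0b11111111011110111011

Each octal digit is 3 bits: 3=011 7=111 7=111 3=011 6=110 7=111 3=011.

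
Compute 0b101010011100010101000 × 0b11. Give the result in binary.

0b1111111010100111111000

Multiply each base-2 digit by 3, carrying:
  0×3 = 0 → write 0
  0×3 = 0 → write 0
  0×3 = 0 → write 0
  1×3 = 3 → write 1 carry 1
  0×3+1 = 1 → write 1
  1×3 = 3 → write 1 carry 1
  0×3+1 = 1 → write 1
  1×3 = 3 → write 1 carry 1
  0×3+1 = 1 → write 1
  0×3 = 0 → write 0
  0×3 = 0 → write 0
  1×3 = 3 → write 1 carry 1
  1×3+1 = 4 → write 0 carry 2
  1×3+2 = 5 → write 1 carry 2
  0×3+2 = 2 → write 0 carry 1
  0×3+1 = 1 → write 1
  1×3 = 3 → write 1 carry 1
  0×3+1 = 1 → write 1
  1×3 = 3 → write 1 carry 1
  0×3+1 = 1 → write 1
  1×3 = 3 → write 1 carry 1
  remaining carry: 1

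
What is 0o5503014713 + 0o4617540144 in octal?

0o12322555057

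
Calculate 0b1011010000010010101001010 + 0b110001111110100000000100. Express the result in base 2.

Add column by column in base 2, right to left:
  0+0 = 0
  1+0 = 1
  0+1 = 1
  1+0 = 1
  0+0 = 0
  0+0 = 0
  1+0 = 1
  0+0 = 0
  1+0 = 1
  0+0 = 0
  1+0 = 1
  0+1 = 1
  0+0 = 0
  1+1 = 0 carry 1
  0+1+1 = 0 carry 1
  0+1+1 = 0 carry 1
  0+1+1 = 0 carry 1
  0+1+1 = 0 carry 1
  0+1+1 = 0 carry 1
  1+0+1 = 0 carry 1
  0+0+1 = 1
  1+0 = 1
  1+1 = 0 carry 1
  0+1+1 = 0 carry 1
  1+0+1 = 0 carry 1
  final carry 1

0b10001100000000110101001110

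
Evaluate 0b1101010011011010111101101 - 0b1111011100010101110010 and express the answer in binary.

0b1011010111111000001111011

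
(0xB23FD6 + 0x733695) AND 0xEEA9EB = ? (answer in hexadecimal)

Add column by column in base 16, right to left:
  6+5 = B
  D+9 = 6 carry 1
  F+6+1 = 6 carry 1
  3+3+1 = 7
  2+3 = 5
  B+7 = 2 carry 1
  final carry 1
Sum = 0x125766B; now AND with 0xEEA9EB:
  1&0=0, 2&E=2, 5&E=4, 7&A=2, 6&9=0, 6&E=6, B&B=B

0x24206B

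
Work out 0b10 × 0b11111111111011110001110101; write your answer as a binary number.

0b111111111110111100011101010

Multiply each base-2 digit by 2, carrying:
  1×2 = 2 → write 0 carry 1
  0×2+1 = 1 → write 1
  1×2 = 2 → write 0 carry 1
  0×2+1 = 1 → write 1
  1×2 = 2 → write 0 carry 1
  1×2+1 = 3 → write 1 carry 1
  1×2+1 = 3 → write 1 carry 1
  0×2+1 = 1 → write 1
  0×2 = 0 → write 0
  0×2 = 0 → write 0
  1×2 = 2 → write 0 carry 1
  1×2+1 = 3 → write 1 carry 1
  1×2+1 = 3 → write 1 carry 1
  1×2+1 = 3 → write 1 carry 1
  0×2+1 = 1 → write 1
  1×2 = 2 → write 0 carry 1
  1×2+1 = 3 → write 1 carry 1
  1×2+1 = 3 → write 1 carry 1
  1×2+1 = 3 → write 1 carry 1
  1×2+1 = 3 → write 1 carry 1
  1×2+1 = 3 → write 1 carry 1
  1×2+1 = 3 → write 1 carry 1
  1×2+1 = 3 → write 1 carry 1
  1×2+1 = 3 → write 1 carry 1
  1×2+1 = 3 → write 1 carry 1
  1×2+1 = 3 → write 1 carry 1
  remaining carry: 1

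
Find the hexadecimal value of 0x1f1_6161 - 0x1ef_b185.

Subtract column by column in base 16:
  1-5 → c (borrow)
  6-8-1 → d (borrow)
  1-1-1 → f (borrow)
  6-b-1 → a (borrow)
  1-f-1 → 1 (borrow)
  f-e-1 → 0
  1-1 → 0

0x1afdc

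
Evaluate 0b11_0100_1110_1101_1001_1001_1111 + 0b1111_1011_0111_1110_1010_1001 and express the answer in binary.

0b100010010100101100001001000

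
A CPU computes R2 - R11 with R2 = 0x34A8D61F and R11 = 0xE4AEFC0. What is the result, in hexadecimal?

0x265DE65F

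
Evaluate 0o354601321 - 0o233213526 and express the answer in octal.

0o121365573

Subtract column by column in base 8:
  1-6 → 3 (borrow)
  2-2-1 → 7 (borrow)
  3-5-1 → 5 (borrow)
  1-3-1 → 5 (borrow)
  0-1-1 → 6 (borrow)
  6-2-1 → 3
  4-3 → 1
  5-3 → 2
  3-2 → 1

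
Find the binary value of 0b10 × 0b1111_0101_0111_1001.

0b11110101011110010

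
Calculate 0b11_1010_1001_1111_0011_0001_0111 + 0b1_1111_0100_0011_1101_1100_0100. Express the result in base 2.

0b101100111100011000011011011

Add column by column in base 2, right to left:
  1+0 = 1
  1+0 = 1
  1+1 = 0 carry 1
  0+0+1 = 1
  1+0 = 1
  0+0 = 0
  0+1 = 1
  0+1 = 1
  1+1 = 0 carry 1
  1+0+1 = 0 carry 1
  0+1+1 = 0 carry 1
  0+1+1 = 0 carry 1
  1+1+1 = 1 carry 1
  1+1+1 = 1 carry 1
  1+0+1 = 0 carry 1
  1+0+1 = 0 carry 1
  1+0+1 = 0 carry 1
  0+0+1 = 1
  0+1 = 1
  1+0 = 1
  0+1 = 1
  1+1 = 0 carry 1
  0+1+1 = 0 carry 1
  1+1+1 = 1 carry 1
  1+1+1 = 1 carry 1
  1+0+1 = 0 carry 1
  final carry 1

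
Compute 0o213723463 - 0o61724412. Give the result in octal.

0o131777051

Subtract column by column in base 8:
  3-2 → 1
  6-1 → 5
  4-4 → 0
  3-4 → 7 (borrow)
  2-2-1 → 7 (borrow)
  7-7-1 → 7 (borrow)
  3-1-1 → 1
  1-6 → 3 (borrow)
  2-0-1 → 1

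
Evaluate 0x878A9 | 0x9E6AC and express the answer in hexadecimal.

0x9FEAD

OR each hex digit independently (no carries):
  8|9=9, 7|E=F, 8|6=E, A|A=A, 9|C=D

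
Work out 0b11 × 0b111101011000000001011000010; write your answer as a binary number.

0b10111000001000000100001000110

Multiply each base-2 digit by 3, carrying:
  0×3 = 0 → write 0
  1×3 = 3 → write 1 carry 1
  0×3+1 = 1 → write 1
  0×3 = 0 → write 0
  0×3 = 0 → write 0
  0×3 = 0 → write 0
  1×3 = 3 → write 1 carry 1
  1×3+1 = 4 → write 0 carry 2
  0×3+2 = 2 → write 0 carry 1
  1×3+1 = 4 → write 0 carry 2
  0×3+2 = 2 → write 0 carry 1
  0×3+1 = 1 → write 1
  0×3 = 0 → write 0
  0×3 = 0 → write 0
  0×3 = 0 → write 0
  0×3 = 0 → write 0
  0×3 = 0 → write 0
  0×3 = 0 → write 0
  1×3 = 3 → write 1 carry 1
  1×3+1 = 4 → write 0 carry 2
  0×3+2 = 2 → write 0 carry 1
  1×3+1 = 4 → write 0 carry 2
  0×3+2 = 2 → write 0 carry 1
  1×3+1 = 4 → write 0 carry 2
  1×3+2 = 5 → write 1 carry 2
  1×3+2 = 5 → write 1 carry 2
  1×3+2 = 5 → write 1 carry 2
  remaining carry: 10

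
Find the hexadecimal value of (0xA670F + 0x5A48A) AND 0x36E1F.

Add column by column in base 16, right to left:
  F+A = 9 carry 1
  0+8+1 = 9
  7+4 = B
  6+A = 0 carry 1
  A+5+1 = 0 carry 1
  final carry 1
Sum = 0x100B99; now AND with 0x36E1F:
  1&0=0, 0&3=0, 0&6=0, B&E=A, 9&1=1, 9&F=9

0xA19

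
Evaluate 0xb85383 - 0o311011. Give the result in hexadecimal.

0xb6c17a

0o311011 = 0x19209 in hexadecimal.
Subtract column by column in base 16:
  3-9 → a (borrow)
  8-0-1 → 7
  3-2 → 1
  5-9 → c (borrow)
  8-1-1 → 6
  b-0 → b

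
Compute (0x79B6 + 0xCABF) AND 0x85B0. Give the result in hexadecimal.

Add column by column in base 16, right to left:
  6+F = 5 carry 1
  B+B+1 = 7 carry 1
  9+A+1 = 4 carry 1
  7+C+1 = 4 carry 1
  final carry 1
Sum = 0x14475; now AND with 0x85B0:
  1&0=0, 4&8=0, 4&5=4, 7&B=3, 5&0=0

0x430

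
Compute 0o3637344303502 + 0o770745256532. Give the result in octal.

0o4630311562234

Add column by column in base 8, right to left:
  2+2 = 4
  0+3 = 3
  5+5 = 2 carry 1
  3+6+1 = 2 carry 1
  0+5+1 = 6
  3+2 = 5
  4+5 = 1 carry 1
  4+4+1 = 1 carry 1
  3+7+1 = 3 carry 1
  7+0+1 = 0 carry 1
  3+7+1 = 3 carry 1
  6+7+1 = 6 carry 1
  3+0+1 = 4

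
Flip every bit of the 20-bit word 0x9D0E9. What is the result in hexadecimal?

0x62F16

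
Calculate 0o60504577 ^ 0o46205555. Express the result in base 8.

0o26701022

XOR each oct digit independently (no carries):
  6^4=2, 0^6=6, 5^2=7, 0^0=0, 4^5=1, 5^5=0, 7^5=2, 7^5=2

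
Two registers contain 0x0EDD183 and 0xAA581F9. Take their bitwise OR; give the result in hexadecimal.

OR each hex digit independently (no carries):
  0|A=A, E|A=E, D|5=D, D|8=D, 1|1=1, 8|F=F, 3|9=B

0xAEDD1FB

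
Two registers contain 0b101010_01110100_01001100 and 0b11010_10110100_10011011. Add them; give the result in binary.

Add column by column in base 2, right to left:
  0+1 = 1
  0+1 = 1
  1+0 = 1
  1+1 = 0 carry 1
  0+1+1 = 0 carry 1
  0+0+1 = 1
  1+0 = 1
  0+1 = 1
  0+0 = 0
  0+0 = 0
  1+1 = 0 carry 1
  0+0+1 = 1
  1+1 = 0 carry 1
  1+1+1 = 1 carry 1
  1+0+1 = 0 carry 1
  0+1+1 = 0 carry 1
  0+0+1 = 1
  1+1 = 0 carry 1
  0+0+1 = 1
  1+1 = 0 carry 1
  0+1+1 = 0 carry 1
  1+0+1 = 0 carry 1
  final carry 1

0b10001010010100011100111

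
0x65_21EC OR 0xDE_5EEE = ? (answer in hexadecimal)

OR each hex digit independently (no carries):
  6|D=F, 5|E=F, 2|5=7, 1|E=F, E|E=E, C|E=E

0xFF7FEE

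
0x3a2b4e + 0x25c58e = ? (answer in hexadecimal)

0x5ff0dc

Add column by column in base 16, right to left:
  e+e = c carry 1
  4+8+1 = d
  b+5 = 0 carry 1
  2+c+1 = f
  a+5 = f
  3+2 = 5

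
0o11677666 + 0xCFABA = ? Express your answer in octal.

0o15075160

0xCFABA = 0o3175272 in octal.
Add column by column in base 8, right to left:
  6+2 = 0 carry 1
  6+7+1 = 6 carry 1
  6+2+1 = 1 carry 1
  7+5+1 = 5 carry 1
  7+7+1 = 7 carry 1
  6+1+1 = 0 carry 1
  1+3+1 = 5
  1+0 = 1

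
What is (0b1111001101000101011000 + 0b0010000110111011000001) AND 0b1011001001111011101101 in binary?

0b1000000000000001001

Add column by column in base 2, right to left:
  0+1 = 1
  0+0 = 0
  0+0 = 0
  1+0 = 1
  1+0 = 1
  0+0 = 0
  1+1 = 0 carry 1
  0+1+1 = 0 carry 1
  1+0+1 = 0 carry 1
  0+1+1 = 0 carry 1
  0+1+1 = 0 carry 1
  0+1+1 = 0 carry 1
  1+0+1 = 0 carry 1
  0+1+1 = 0 carry 1
  1+1+1 = 1 carry 1
  1+0+1 = 0 carry 1
  0+0+1 = 1
  0+0 = 0
  1+0 = 1
  1+1 = 0 carry 1
  1+0+1 = 0 carry 1
  1+0+1 = 0 carry 1
  final carry 1
Sum = 0b10001010100000000011001; now AND with 0b1011001001111011101101:
  10001010100000000011001
& 01011001001111011101101
= 00001000000000000001001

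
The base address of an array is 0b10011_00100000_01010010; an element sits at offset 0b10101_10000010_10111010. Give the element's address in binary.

0b1010001010001100001100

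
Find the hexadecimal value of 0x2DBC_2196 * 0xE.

0x28049D634

Multiply each base-16 digit by 14, carrying:
  6×14 = 84 → write 4 carry 5
  9×14+5 = 131 → write 3 carry 8
  1×14+8 = 22 → write 6 carry 1
  2×14+1 = 29 → write D carry 1
  C×14+1 = 169 → write 9 carry 10
  B×14+10 = 164 → write 4 carry 10
  D×14+10 = 192 → write 0 carry 12
  2×14+12 = 40 → write 8 carry 2
  remaining carry: 2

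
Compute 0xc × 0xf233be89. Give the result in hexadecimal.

0xb5a6cee6c

Multiply each base-16 digit by 12, carrying:
  9×12 = 108 → write c carry 6
  8×12+6 = 102 → write 6 carry 6
  e×12+6 = 174 → write e carry 10
  b×12+10 = 142 → write e carry 8
  3×12+8 = 44 → write c carry 2
  3×12+2 = 38 → write 6 carry 2
  2×12+2 = 26 → write a carry 1
  f×12+1 = 181 → write 5 carry 11
  remaining carry: b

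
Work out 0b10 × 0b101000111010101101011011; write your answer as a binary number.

Multiply each base-2 digit by 2, carrying:
  1×2 = 2 → write 0 carry 1
  1×2+1 = 3 → write 1 carry 1
  0×2+1 = 1 → write 1
  1×2 = 2 → write 0 carry 1
  1×2+1 = 3 → write 1 carry 1
  0×2+1 = 1 → write 1
  1×2 = 2 → write 0 carry 1
  0×2+1 = 1 → write 1
  1×2 = 2 → write 0 carry 1
  1×2+1 = 3 → write 1 carry 1
  0×2+1 = 1 → write 1
  1×2 = 2 → write 0 carry 1
  0×2+1 = 1 → write 1
  1×2 = 2 → write 0 carry 1
  0×2+1 = 1 → write 1
  1×2 = 2 → write 0 carry 1
  1×2+1 = 3 → write 1 carry 1
  1×2+1 = 3 → write 1 carry 1
  0×2+1 = 1 → write 1
  0×2 = 0 → write 0
  0×2 = 0 → write 0
  1×2 = 2 → write 0 carry 1
  0×2+1 = 1 → write 1
  1×2 = 2 → write 0 carry 1
  remaining carry: 1

0b1010001110101011010110110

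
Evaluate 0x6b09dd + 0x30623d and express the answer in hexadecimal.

0x9b6c1a

Add column by column in base 16, right to left:
  d+d = a carry 1
  d+3+1 = 1 carry 1
  9+2+1 = c
  0+6 = 6
  b+0 = b
  6+3 = 9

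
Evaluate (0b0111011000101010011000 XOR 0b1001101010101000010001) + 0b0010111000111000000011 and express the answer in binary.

0b10001101010111010001100

First 0b0111011000101010011000 XOR 0b1001101010101000010001 = 0b1110110010000010001001.
Add column by column in base 2, right to left:
  1+1 = 0 carry 1
  0+1+1 = 0 carry 1
  0+0+1 = 1
  1+0 = 1
  0+0 = 0
  0+0 = 0
  0+0 = 0
  1+0 = 1
  0+0 = 0
  0+1 = 1
  0+1 = 1
  0+1 = 1
  0+0 = 0
  1+0 = 1
  0+0 = 0
  0+1 = 1
  1+1 = 0 carry 1
  1+1+1 = 1 carry 1
  0+0+1 = 1
  1+1 = 0 carry 1
  1+0+1 = 0 carry 1
  1+0+1 = 0 carry 1
  final carry 1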